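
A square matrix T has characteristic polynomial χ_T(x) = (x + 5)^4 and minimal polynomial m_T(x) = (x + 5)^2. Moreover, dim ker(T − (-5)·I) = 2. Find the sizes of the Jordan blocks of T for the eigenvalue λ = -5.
Block sizes for λ = -5: [2, 2]

Step 1 — from the characteristic polynomial, algebraic multiplicity of λ = -5 is 4. From dim ker(T − (-5)·I) = 2, there are exactly 2 Jordan blocks for λ = -5.
Step 2 — from the minimal polynomial, the factor (x + 5)^2 tells us the largest block for λ = -5 has size 2.
Step 3 — with total size 4, 2 blocks, and largest block 2, the block sizes (in nonincreasing order) are [2, 2].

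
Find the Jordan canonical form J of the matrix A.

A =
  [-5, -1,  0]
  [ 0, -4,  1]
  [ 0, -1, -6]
J_3(-5)

The characteristic polynomial is
  det(x·I − A) = x^3 + 15*x^2 + 75*x + 125 = (x + 5)^3

Eigenvalues and multiplicities (the geometric multiplicity of λ is n − rank(A − λI), which equals the number of Jordan blocks for λ):
  λ = -5: algebraic multiplicity = 3, geometric multiplicity = 1

Determining the block sizes for each eigenvalue:
  λ = -5: one block (gm = 1), so the single block has size am = 3 → block sizes [3]

Assembling the blocks gives a Jordan form
J =
  [-5,  1,  0]
  [ 0, -5,  1]
  [ 0,  0, -5]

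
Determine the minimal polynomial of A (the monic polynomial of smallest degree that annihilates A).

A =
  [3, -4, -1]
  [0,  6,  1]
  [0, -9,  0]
x^3 - 9*x^2 + 27*x - 27

The characteristic polynomial is χ_A(x) = (x - 3)^3, so the eigenvalues are known. The minimal polynomial is
  m_A(x) = Π_λ (x − λ)^{k_λ}
where k_λ is the size of the *largest* Jordan block for λ (equivalently, the smallest k with (A − λI)^k v = 0 for every generalised eigenvector v of λ).

  λ = 3: largest Jordan block has size 3, contributing (x − 3)^3

So m_A(x) = (x - 3)^3 = x^3 - 9*x^2 + 27*x - 27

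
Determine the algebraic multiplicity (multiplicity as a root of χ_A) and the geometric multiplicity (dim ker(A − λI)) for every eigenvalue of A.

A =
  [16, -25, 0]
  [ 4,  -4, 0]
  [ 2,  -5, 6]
λ = 6: alg = 3, geom = 2

Step 1 — factor the characteristic polynomial to read off the algebraic multiplicities:
  χ_A(x) = (x - 6)^3

Step 2 — compute geometric multiplicities via the rank-nullity identity g(λ) = n − rank(A − λI):
  rank(A − (6)·I) = 1, so dim ker(A − (6)·I) = n − 1 = 2

Summary:
  λ = 6: algebraic multiplicity = 3, geometric multiplicity = 2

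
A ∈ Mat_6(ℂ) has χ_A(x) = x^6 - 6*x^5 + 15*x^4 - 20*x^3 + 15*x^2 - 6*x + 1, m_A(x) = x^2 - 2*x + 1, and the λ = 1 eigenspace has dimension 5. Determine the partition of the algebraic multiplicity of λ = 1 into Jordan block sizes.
Block sizes for λ = 1: [2, 1, 1, 1, 1]

Step 1 — from the characteristic polynomial, algebraic multiplicity of λ = 1 is 6. From dim ker(A − (1)·I) = 5, there are exactly 5 Jordan blocks for λ = 1.
Step 2 — from the minimal polynomial, the factor (x − 1)^2 tells us the largest block for λ = 1 has size 2.
Step 3 — with total size 6, 5 blocks, and largest block 2, the block sizes (in nonincreasing order) are [2, 1, 1, 1, 1].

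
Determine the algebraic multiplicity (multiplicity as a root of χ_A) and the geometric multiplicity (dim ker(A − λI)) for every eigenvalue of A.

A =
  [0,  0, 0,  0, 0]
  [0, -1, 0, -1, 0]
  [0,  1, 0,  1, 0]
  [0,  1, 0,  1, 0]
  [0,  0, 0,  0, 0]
λ = 0: alg = 5, geom = 4

Step 1 — factor the characteristic polynomial to read off the algebraic multiplicities:
  χ_A(x) = x^5

Step 2 — compute geometric multiplicities via the rank-nullity identity g(λ) = n − rank(A − λI):
  rank(A − (0)·I) = 1, so dim ker(A − (0)·I) = n − 1 = 4

Summary:
  λ = 0: algebraic multiplicity = 5, geometric multiplicity = 4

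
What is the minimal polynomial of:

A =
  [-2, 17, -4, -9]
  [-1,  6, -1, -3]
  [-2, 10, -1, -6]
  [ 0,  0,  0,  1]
x^3 - 3*x^2 + 3*x - 1

The characteristic polynomial is χ_A(x) = (x - 1)^4, so the eigenvalues are known. The minimal polynomial is
  m_A(x) = Π_λ (x − λ)^{k_λ}
where k_λ is the size of the *largest* Jordan block for λ (equivalently, the smallest k with (A − λI)^k v = 0 for every generalised eigenvector v of λ).

  λ = 1: largest Jordan block has size 3, contributing (x − 1)^3

So m_A(x) = (x - 1)^3 = x^3 - 3*x^2 + 3*x - 1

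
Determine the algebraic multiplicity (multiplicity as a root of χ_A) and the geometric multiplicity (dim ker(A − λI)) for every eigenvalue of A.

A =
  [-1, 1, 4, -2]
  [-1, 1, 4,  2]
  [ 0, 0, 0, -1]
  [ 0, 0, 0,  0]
λ = 0: alg = 4, geom = 2

Step 1 — factor the characteristic polynomial to read off the algebraic multiplicities:
  χ_A(x) = x^4

Step 2 — compute geometric multiplicities via the rank-nullity identity g(λ) = n − rank(A − λI):
  rank(A − (0)·I) = 2, so dim ker(A − (0)·I) = n − 2 = 2

Summary:
  λ = 0: algebraic multiplicity = 4, geometric multiplicity = 2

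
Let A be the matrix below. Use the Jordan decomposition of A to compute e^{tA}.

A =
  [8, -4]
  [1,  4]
e^{tA} =
  [2*t*exp(6*t) + exp(6*t), -4*t*exp(6*t)]
  [t*exp(6*t), -2*t*exp(6*t) + exp(6*t)]

Strategy: write A = P · J · P⁻¹ where J is a Jordan canonical form, so e^{tA} = P · e^{tJ} · P⁻¹, and e^{tJ} can be computed block-by-block.

A has Jordan form
J =
  [6, 1]
  [0, 6]
(up to reordering of blocks).

Per-block formulas:
  For a 2×2 Jordan block J_2(6): exp(t · J_2(6)) = e^(6t)·(I + t·N), where N is the 2×2 nilpotent shift.

After assembling e^{tJ} and conjugating by P, we get:

e^{tA} =
  [2*t*exp(6*t) + exp(6*t), -4*t*exp(6*t)]
  [t*exp(6*t), -2*t*exp(6*t) + exp(6*t)]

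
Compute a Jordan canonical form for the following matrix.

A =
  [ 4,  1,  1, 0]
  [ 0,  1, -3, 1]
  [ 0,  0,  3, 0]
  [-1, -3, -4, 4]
J_3(3) ⊕ J_1(3)

The characteristic polynomial is
  det(x·I − A) = x^4 - 12*x^3 + 54*x^2 - 108*x + 81 = (x - 3)^4

Eigenvalues and multiplicities (the geometric multiplicity of λ is n − rank(A − λI), which equals the number of Jordan blocks for λ):
  λ = 3: algebraic multiplicity = 4, geometric multiplicity = 2

Determining the block sizes for each eigenvalue:
  λ = 3: with am = 4 and gm = 2, the partition is not yet determined (e.g. several partitions of 4 into 2 parts exist). Let N = A − (3)·I. Computing rank(N^1) = 2, rank(N^2) = 1, rank(N^3) = 0; the number of blocks of size ≥ j is rank(N^{j−1}) − rank(N^j), giving [2, 1, 1]. So we have 1 block(s) of size 3, 1 block(s) of size 1 → block sizes [3, 1]

Assembling the blocks gives a Jordan form
J =
  [3, 1, 0, 0]
  [0, 3, 1, 0]
  [0, 0, 3, 0]
  [0, 0, 0, 3]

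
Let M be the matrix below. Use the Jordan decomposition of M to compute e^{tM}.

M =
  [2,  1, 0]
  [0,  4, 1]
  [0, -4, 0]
e^{tM} =
  [exp(2*t), t^2*exp(2*t) + t*exp(2*t), t^2*exp(2*t)/2]
  [0, 2*t*exp(2*t) + exp(2*t), t*exp(2*t)]
  [0, -4*t*exp(2*t), -2*t*exp(2*t) + exp(2*t)]

Strategy: write M = P · J · P⁻¹ where J is a Jordan canonical form, so e^{tM} = P · e^{tJ} · P⁻¹, and e^{tJ} can be computed block-by-block.

M has Jordan form
J =
  [2, 1, 0]
  [0, 2, 1]
  [0, 0, 2]
(up to reordering of blocks).

Per-block formulas:
  For a 3×3 Jordan block J_3(2): exp(t · J_3(2)) = e^(2t)·(I + t·N + (t^2/2)·N^2), where N is the 3×3 nilpotent shift.

After assembling e^{tJ} and conjugating by P, we get:

e^{tM} =
  [exp(2*t), t^2*exp(2*t) + t*exp(2*t), t^2*exp(2*t)/2]
  [0, 2*t*exp(2*t) + exp(2*t), t*exp(2*t)]
  [0, -4*t*exp(2*t), -2*t*exp(2*t) + exp(2*t)]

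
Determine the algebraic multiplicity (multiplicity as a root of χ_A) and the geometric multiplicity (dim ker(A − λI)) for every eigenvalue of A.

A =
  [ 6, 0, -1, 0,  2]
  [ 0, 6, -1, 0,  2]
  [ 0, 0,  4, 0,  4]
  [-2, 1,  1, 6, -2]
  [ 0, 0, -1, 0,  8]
λ = 6: alg = 5, geom = 3

Step 1 — factor the characteristic polynomial to read off the algebraic multiplicities:
  χ_A(x) = (x - 6)^5

Step 2 — compute geometric multiplicities via the rank-nullity identity g(λ) = n − rank(A − λI):
  rank(A − (6)·I) = 2, so dim ker(A − (6)·I) = n − 2 = 3

Summary:
  λ = 6: algebraic multiplicity = 5, geometric multiplicity = 3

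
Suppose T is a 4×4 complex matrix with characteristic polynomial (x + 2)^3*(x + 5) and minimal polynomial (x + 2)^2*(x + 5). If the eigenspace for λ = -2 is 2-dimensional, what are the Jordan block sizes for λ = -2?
Block sizes for λ = -2: [2, 1]

Step 1 — from the characteristic polynomial, algebraic multiplicity of λ = -2 is 3. From dim ker(T − (-2)·I) = 2, there are exactly 2 Jordan blocks for λ = -2.
Step 2 — from the minimal polynomial, the factor (x + 2)^2 tells us the largest block for λ = -2 has size 2.
Step 3 — with total size 3, 2 blocks, and largest block 2, the block sizes (in nonincreasing order) are [2, 1].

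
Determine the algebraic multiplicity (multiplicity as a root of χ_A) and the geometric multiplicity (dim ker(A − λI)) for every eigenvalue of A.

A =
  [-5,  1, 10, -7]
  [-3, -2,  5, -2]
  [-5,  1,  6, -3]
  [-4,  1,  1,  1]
λ = -2: alg = 2, geom = 1; λ = 2: alg = 2, geom = 1

Step 1 — factor the characteristic polynomial to read off the algebraic multiplicities:
  χ_A(x) = (x - 2)^2*(x + 2)^2

Step 2 — compute geometric multiplicities via the rank-nullity identity g(λ) = n − rank(A − λI):
  rank(A − (-2)·I) = 3, so dim ker(A − (-2)·I) = n − 3 = 1
  rank(A − (2)·I) = 3, so dim ker(A − (2)·I) = n − 3 = 1

Summary:
  λ = -2: algebraic multiplicity = 2, geometric multiplicity = 1
  λ = 2: algebraic multiplicity = 2, geometric multiplicity = 1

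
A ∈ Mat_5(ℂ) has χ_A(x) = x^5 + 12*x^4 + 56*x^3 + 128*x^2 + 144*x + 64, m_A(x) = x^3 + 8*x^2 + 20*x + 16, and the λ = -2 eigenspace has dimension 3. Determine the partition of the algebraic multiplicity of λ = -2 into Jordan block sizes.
Block sizes for λ = -2: [2, 1, 1]

Step 1 — from the characteristic polynomial, algebraic multiplicity of λ = -2 is 4. From dim ker(A − (-2)·I) = 3, there are exactly 3 Jordan blocks for λ = -2.
Step 2 — from the minimal polynomial, the factor (x + 2)^2 tells us the largest block for λ = -2 has size 2.
Step 3 — with total size 4, 3 blocks, and largest block 2, the block sizes (in nonincreasing order) are [2, 1, 1].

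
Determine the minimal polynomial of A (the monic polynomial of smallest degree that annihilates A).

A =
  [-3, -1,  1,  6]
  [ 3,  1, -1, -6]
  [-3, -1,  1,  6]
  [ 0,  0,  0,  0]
x^2 + x

The characteristic polynomial is χ_A(x) = x^3*(x + 1), so the eigenvalues are known. The minimal polynomial is
  m_A(x) = Π_λ (x − λ)^{k_λ}
where k_λ is the size of the *largest* Jordan block for λ (equivalently, the smallest k with (A − λI)^k v = 0 for every generalised eigenvector v of λ).

  λ = -1: largest Jordan block has size 1, contributing (x + 1)
  λ = 0: largest Jordan block has size 1, contributing (x − 0)

So m_A(x) = x*(x + 1) = x^2 + x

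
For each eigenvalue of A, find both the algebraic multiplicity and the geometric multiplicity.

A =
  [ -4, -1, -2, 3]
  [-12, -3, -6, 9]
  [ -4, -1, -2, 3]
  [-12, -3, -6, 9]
λ = 0: alg = 4, geom = 3

Step 1 — factor the characteristic polynomial to read off the algebraic multiplicities:
  χ_A(x) = x^4

Step 2 — compute geometric multiplicities via the rank-nullity identity g(λ) = n − rank(A − λI):
  rank(A − (0)·I) = 1, so dim ker(A − (0)·I) = n − 1 = 3

Summary:
  λ = 0: algebraic multiplicity = 4, geometric multiplicity = 3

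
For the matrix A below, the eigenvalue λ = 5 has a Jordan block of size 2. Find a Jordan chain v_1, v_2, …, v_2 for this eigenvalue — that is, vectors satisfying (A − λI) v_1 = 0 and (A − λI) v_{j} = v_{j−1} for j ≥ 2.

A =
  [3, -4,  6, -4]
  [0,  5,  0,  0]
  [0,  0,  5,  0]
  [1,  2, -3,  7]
A Jordan chain for λ = 5 of length 2:
v_1 = (-2, 0, 0, 1)ᵀ
v_2 = (1, 0, 0, 0)ᵀ

Let N = A − (5)·I. We want v_2 with N^2 v_2 = 0 but N^1 v_2 ≠ 0; then v_{j-1} := N · v_j for j = 2, …, 2.

Pick v_2 = (1, 0, 0, 0)ᵀ.
Then v_1 = N · v_2 = (-2, 0, 0, 1)ᵀ.

Sanity check: (A − (5)·I) v_1 = (0, 0, 0, 0)ᵀ = 0. ✓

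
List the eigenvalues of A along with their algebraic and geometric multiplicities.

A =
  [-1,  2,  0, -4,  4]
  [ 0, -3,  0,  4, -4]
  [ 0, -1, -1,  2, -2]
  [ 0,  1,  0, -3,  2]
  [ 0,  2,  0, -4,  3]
λ = -1: alg = 5, geom = 4

Step 1 — factor the characteristic polynomial to read off the algebraic multiplicities:
  χ_A(x) = (x + 1)^5

Step 2 — compute geometric multiplicities via the rank-nullity identity g(λ) = n − rank(A − λI):
  rank(A − (-1)·I) = 1, so dim ker(A − (-1)·I) = n − 1 = 4

Summary:
  λ = -1: algebraic multiplicity = 5, geometric multiplicity = 4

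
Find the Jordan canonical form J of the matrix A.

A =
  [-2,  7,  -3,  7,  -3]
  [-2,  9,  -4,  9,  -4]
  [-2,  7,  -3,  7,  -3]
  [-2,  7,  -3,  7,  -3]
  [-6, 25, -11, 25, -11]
J_3(0) ⊕ J_1(0) ⊕ J_1(0)

The characteristic polynomial is
  det(x·I − A) = x^5

Eigenvalues and multiplicities (the geometric multiplicity of λ is n − rank(A − λI), which equals the number of Jordan blocks for λ):
  λ = 0: algebraic multiplicity = 5, geometric multiplicity = 3

Determining the block sizes for each eigenvalue:
  λ = 0: with am = 5 and gm = 3, the partition is not yet determined (e.g. several partitions of 5 into 3 parts exist). Let N = A − (0)·I. Computing rank(N^1) = 2, rank(N^2) = 1, rank(N^3) = 0; the number of blocks of size ≥ j is rank(N^{j−1}) − rank(N^j), giving [3, 1, 1]. So we have 1 block(s) of size 3, 2 block(s) of size 1 → block sizes [3, 1, 1]

Assembling the blocks gives a Jordan form
J =
  [0, 1, 0, 0, 0]
  [0, 0, 1, 0, 0]
  [0, 0, 0, 0, 0]
  [0, 0, 0, 0, 0]
  [0, 0, 0, 0, 0]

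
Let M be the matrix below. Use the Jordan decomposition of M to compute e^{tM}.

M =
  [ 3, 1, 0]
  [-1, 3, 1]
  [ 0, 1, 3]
e^{tM} =
  [-t^2*exp(3*t)/2 + exp(3*t), t*exp(3*t), t^2*exp(3*t)/2]
  [-t*exp(3*t), exp(3*t), t*exp(3*t)]
  [-t^2*exp(3*t)/2, t*exp(3*t), t^2*exp(3*t)/2 + exp(3*t)]

Strategy: write M = P · J · P⁻¹ where J is a Jordan canonical form, so e^{tM} = P · e^{tJ} · P⁻¹, and e^{tJ} can be computed block-by-block.

M has Jordan form
J =
  [3, 1, 0]
  [0, 3, 1]
  [0, 0, 3]
(up to reordering of blocks).

Per-block formulas:
  For a 3×3 Jordan block J_3(3): exp(t · J_3(3)) = e^(3t)·(I + t·N + (t^2/2)·N^2), where N is the 3×3 nilpotent shift.

After assembling e^{tJ} and conjugating by P, we get:

e^{tM} =
  [-t^2*exp(3*t)/2 + exp(3*t), t*exp(3*t), t^2*exp(3*t)/2]
  [-t*exp(3*t), exp(3*t), t*exp(3*t)]
  [-t^2*exp(3*t)/2, t*exp(3*t), t^2*exp(3*t)/2 + exp(3*t)]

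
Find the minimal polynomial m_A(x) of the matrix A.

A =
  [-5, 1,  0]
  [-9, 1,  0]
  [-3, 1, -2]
x^2 + 4*x + 4

The characteristic polynomial is χ_A(x) = (x + 2)^3, so the eigenvalues are known. The minimal polynomial is
  m_A(x) = Π_λ (x − λ)^{k_λ}
where k_λ is the size of the *largest* Jordan block for λ (equivalently, the smallest k with (A − λI)^k v = 0 for every generalised eigenvector v of λ).

  λ = -2: largest Jordan block has size 2, contributing (x + 2)^2

So m_A(x) = (x + 2)^2 = x^2 + 4*x + 4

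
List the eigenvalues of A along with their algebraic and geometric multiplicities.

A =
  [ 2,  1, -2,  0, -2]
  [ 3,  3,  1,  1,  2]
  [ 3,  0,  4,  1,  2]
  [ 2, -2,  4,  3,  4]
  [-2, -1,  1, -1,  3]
λ = 3: alg = 5, geom = 3

Step 1 — factor the characteristic polynomial to read off the algebraic multiplicities:
  χ_A(x) = (x - 3)^5

Step 2 — compute geometric multiplicities via the rank-nullity identity g(λ) = n − rank(A − λI):
  rank(A − (3)·I) = 2, so dim ker(A − (3)·I) = n − 2 = 3

Summary:
  λ = 3: algebraic multiplicity = 5, geometric multiplicity = 3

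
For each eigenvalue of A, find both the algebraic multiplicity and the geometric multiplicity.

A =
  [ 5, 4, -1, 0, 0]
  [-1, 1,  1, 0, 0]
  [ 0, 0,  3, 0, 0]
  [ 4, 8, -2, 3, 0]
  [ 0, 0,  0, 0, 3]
λ = 3: alg = 5, geom = 3

Step 1 — factor the characteristic polynomial to read off the algebraic multiplicities:
  χ_A(x) = (x - 3)^5

Step 2 — compute geometric multiplicities via the rank-nullity identity g(λ) = n − rank(A − λI):
  rank(A − (3)·I) = 2, so dim ker(A − (3)·I) = n − 2 = 3

Summary:
  λ = 3: algebraic multiplicity = 5, geometric multiplicity = 3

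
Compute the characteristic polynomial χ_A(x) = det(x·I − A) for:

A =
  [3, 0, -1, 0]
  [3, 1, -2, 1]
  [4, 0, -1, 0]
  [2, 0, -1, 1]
x^4 - 4*x^3 + 6*x^2 - 4*x + 1

Expanding det(x·I − A) (e.g. by cofactor expansion or by noting that A is similar to its Jordan form J, which has the same characteristic polynomial as A) gives
  χ_A(x) = x^4 - 4*x^3 + 6*x^2 - 4*x + 1
which factors as (x - 1)^4. The eigenvalues (with algebraic multiplicities) are λ = 1 with multiplicity 4.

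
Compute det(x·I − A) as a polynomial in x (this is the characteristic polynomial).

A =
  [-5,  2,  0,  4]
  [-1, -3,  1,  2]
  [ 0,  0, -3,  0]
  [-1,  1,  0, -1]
x^4 + 12*x^3 + 54*x^2 + 108*x + 81

Expanding det(x·I − A) (e.g. by cofactor expansion or by noting that A is similar to its Jordan form J, which has the same characteristic polynomial as A) gives
  χ_A(x) = x^4 + 12*x^3 + 54*x^2 + 108*x + 81
which factors as (x + 3)^4. The eigenvalues (with algebraic multiplicities) are λ = -3 with multiplicity 4.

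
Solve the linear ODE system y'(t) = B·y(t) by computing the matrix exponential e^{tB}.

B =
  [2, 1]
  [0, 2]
e^{tB} =
  [exp(2*t), t*exp(2*t)]
  [0, exp(2*t)]

Strategy: write B = P · J · P⁻¹ where J is a Jordan canonical form, so e^{tB} = P · e^{tJ} · P⁻¹, and e^{tJ} can be computed block-by-block.

B has Jordan form
J =
  [2, 1]
  [0, 2]
(up to reordering of blocks).

Per-block formulas:
  For a 2×2 Jordan block J_2(2): exp(t · J_2(2)) = e^(2t)·(I + t·N), where N is the 2×2 nilpotent shift.

After assembling e^{tJ} and conjugating by P, we get:

e^{tB} =
  [exp(2*t), t*exp(2*t)]
  [0, exp(2*t)]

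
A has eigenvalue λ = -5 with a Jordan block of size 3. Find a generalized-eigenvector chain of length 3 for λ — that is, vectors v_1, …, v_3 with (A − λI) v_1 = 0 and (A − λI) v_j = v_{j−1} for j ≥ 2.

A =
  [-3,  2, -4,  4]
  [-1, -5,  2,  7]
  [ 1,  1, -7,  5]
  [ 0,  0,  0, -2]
A Jordan chain for λ = -5 of length 3:
v_1 = (-2, 0, -1, 0)ᵀ
v_2 = (2, -1, 1, 0)ᵀ
v_3 = (1, 0, 0, 0)ᵀ

Let N = A − (-5)·I. We want v_3 with N^3 v_3 = 0 but N^2 v_3 ≠ 0; then v_{j-1} := N · v_j for j = 3, …, 2.

Pick v_3 = (1, 0, 0, 0)ᵀ.
Then v_2 = N · v_3 = (2, -1, 1, 0)ᵀ.
Then v_1 = N · v_2 = (-2, 0, -1, 0)ᵀ.

Sanity check: (A − (-5)·I) v_1 = (0, 0, 0, 0)ᵀ = 0. ✓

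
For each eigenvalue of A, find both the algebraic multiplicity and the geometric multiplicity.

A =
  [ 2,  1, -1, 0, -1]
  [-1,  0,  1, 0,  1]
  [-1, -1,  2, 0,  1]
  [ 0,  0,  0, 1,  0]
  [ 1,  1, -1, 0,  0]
λ = 1: alg = 5, geom = 4

Step 1 — factor the characteristic polynomial to read off the algebraic multiplicities:
  χ_A(x) = (x - 1)^5

Step 2 — compute geometric multiplicities via the rank-nullity identity g(λ) = n − rank(A − λI):
  rank(A − (1)·I) = 1, so dim ker(A − (1)·I) = n − 1 = 4

Summary:
  λ = 1: algebraic multiplicity = 5, geometric multiplicity = 4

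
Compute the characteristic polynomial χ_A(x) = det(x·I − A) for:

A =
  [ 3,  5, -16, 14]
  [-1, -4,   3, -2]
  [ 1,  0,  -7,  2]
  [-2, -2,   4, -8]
x^4 + 16*x^3 + 96*x^2 + 256*x + 256

Expanding det(x·I − A) (e.g. by cofactor expansion or by noting that A is similar to its Jordan form J, which has the same characteristic polynomial as A) gives
  χ_A(x) = x^4 + 16*x^3 + 96*x^2 + 256*x + 256
which factors as (x + 4)^4. The eigenvalues (with algebraic multiplicities) are λ = -4 with multiplicity 4.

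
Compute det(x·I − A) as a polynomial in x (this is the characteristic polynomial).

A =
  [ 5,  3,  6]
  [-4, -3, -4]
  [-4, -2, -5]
x^3 + 3*x^2 + 3*x + 1

Expanding det(x·I − A) (e.g. by cofactor expansion or by noting that A is similar to its Jordan form J, which has the same characteristic polynomial as A) gives
  χ_A(x) = x^3 + 3*x^2 + 3*x + 1
which factors as (x + 1)^3. The eigenvalues (with algebraic multiplicities) are λ = -1 with multiplicity 3.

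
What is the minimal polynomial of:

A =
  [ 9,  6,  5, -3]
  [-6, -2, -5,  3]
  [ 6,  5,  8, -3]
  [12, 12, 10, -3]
x^3 - 9*x^2 + 27*x - 27

The characteristic polynomial is χ_A(x) = (x - 3)^4, so the eigenvalues are known. The minimal polynomial is
  m_A(x) = Π_λ (x − λ)^{k_λ}
where k_λ is the size of the *largest* Jordan block for λ (equivalently, the smallest k with (A − λI)^k v = 0 for every generalised eigenvector v of λ).

  λ = 3: largest Jordan block has size 3, contributing (x − 3)^3

So m_A(x) = (x - 3)^3 = x^3 - 9*x^2 + 27*x - 27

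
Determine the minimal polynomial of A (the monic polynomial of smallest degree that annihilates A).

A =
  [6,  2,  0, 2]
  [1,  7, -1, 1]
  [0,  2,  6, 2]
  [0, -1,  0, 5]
x^3 - 18*x^2 + 108*x - 216

The characteristic polynomial is χ_A(x) = (x - 6)^4, so the eigenvalues are known. The minimal polynomial is
  m_A(x) = Π_λ (x − λ)^{k_λ}
where k_λ is the size of the *largest* Jordan block for λ (equivalently, the smallest k with (A − λI)^k v = 0 for every generalised eigenvector v of λ).

  λ = 6: largest Jordan block has size 3, contributing (x − 6)^3

So m_A(x) = (x - 6)^3 = x^3 - 18*x^2 + 108*x - 216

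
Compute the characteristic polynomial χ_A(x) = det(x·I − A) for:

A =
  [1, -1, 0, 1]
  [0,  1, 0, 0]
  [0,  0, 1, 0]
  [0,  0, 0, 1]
x^4 - 4*x^3 + 6*x^2 - 4*x + 1

Expanding det(x·I − A) (e.g. by cofactor expansion or by noting that A is similar to its Jordan form J, which has the same characteristic polynomial as A) gives
  χ_A(x) = x^4 - 4*x^3 + 6*x^2 - 4*x + 1
which factors as (x - 1)^4. The eigenvalues (with algebraic multiplicities) are λ = 1 with multiplicity 4.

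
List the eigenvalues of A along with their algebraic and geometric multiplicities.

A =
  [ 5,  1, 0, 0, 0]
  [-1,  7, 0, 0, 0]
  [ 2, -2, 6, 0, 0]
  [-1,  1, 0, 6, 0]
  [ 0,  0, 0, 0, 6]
λ = 6: alg = 5, geom = 4

Step 1 — factor the characteristic polynomial to read off the algebraic multiplicities:
  χ_A(x) = (x - 6)^5

Step 2 — compute geometric multiplicities via the rank-nullity identity g(λ) = n − rank(A − λI):
  rank(A − (6)·I) = 1, so dim ker(A − (6)·I) = n − 1 = 4

Summary:
  λ = 6: algebraic multiplicity = 5, geometric multiplicity = 4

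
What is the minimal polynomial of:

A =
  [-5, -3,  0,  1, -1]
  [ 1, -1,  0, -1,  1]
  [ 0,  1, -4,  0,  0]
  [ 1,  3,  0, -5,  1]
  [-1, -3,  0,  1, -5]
x^3 + 12*x^2 + 48*x + 64

The characteristic polynomial is χ_A(x) = (x + 4)^5, so the eigenvalues are known. The minimal polynomial is
  m_A(x) = Π_λ (x − λ)^{k_λ}
where k_λ is the size of the *largest* Jordan block for λ (equivalently, the smallest k with (A − λI)^k v = 0 for every generalised eigenvector v of λ).

  λ = -4: largest Jordan block has size 3, contributing (x + 4)^3

So m_A(x) = (x + 4)^3 = x^3 + 12*x^2 + 48*x + 64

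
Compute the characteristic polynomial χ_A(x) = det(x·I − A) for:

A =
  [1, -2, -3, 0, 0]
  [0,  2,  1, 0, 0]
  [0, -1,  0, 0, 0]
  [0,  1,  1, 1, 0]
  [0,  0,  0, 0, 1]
x^5 - 5*x^4 + 10*x^3 - 10*x^2 + 5*x - 1

Expanding det(x·I − A) (e.g. by cofactor expansion or by noting that A is similar to its Jordan form J, which has the same characteristic polynomial as A) gives
  χ_A(x) = x^5 - 5*x^4 + 10*x^3 - 10*x^2 + 5*x - 1
which factors as (x - 1)^5. The eigenvalues (with algebraic multiplicities) are λ = 1 with multiplicity 5.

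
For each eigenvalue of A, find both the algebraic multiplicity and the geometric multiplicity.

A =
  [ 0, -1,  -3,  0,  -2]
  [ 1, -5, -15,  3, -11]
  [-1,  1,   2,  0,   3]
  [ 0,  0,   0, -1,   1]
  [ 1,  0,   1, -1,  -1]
λ = -1: alg = 5, geom = 2

Step 1 — factor the characteristic polynomial to read off the algebraic multiplicities:
  χ_A(x) = (x + 1)^5

Step 2 — compute geometric multiplicities via the rank-nullity identity g(λ) = n − rank(A − λI):
  rank(A − (-1)·I) = 3, so dim ker(A − (-1)·I) = n − 3 = 2

Summary:
  λ = -1: algebraic multiplicity = 5, geometric multiplicity = 2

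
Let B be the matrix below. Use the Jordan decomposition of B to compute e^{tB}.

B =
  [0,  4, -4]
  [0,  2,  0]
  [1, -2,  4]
e^{tB} =
  [-2*t*exp(2*t) + exp(2*t), 4*t*exp(2*t), -4*t*exp(2*t)]
  [0, exp(2*t), 0]
  [t*exp(2*t), -2*t*exp(2*t), 2*t*exp(2*t) + exp(2*t)]

Strategy: write B = P · J · P⁻¹ where J is a Jordan canonical form, so e^{tB} = P · e^{tJ} · P⁻¹, and e^{tJ} can be computed block-by-block.

B has Jordan form
J =
  [2, 1, 0]
  [0, 2, 0]
  [0, 0, 2]
(up to reordering of blocks).

Per-block formulas:
  For a 2×2 Jordan block J_2(2): exp(t · J_2(2)) = e^(2t)·(I + t·N), where N is the 2×2 nilpotent shift.
  For a 1×1 block at λ = 2: exp(t · [2]) = [e^(2t)].

After assembling e^{tJ} and conjugating by P, we get:

e^{tB} =
  [-2*t*exp(2*t) + exp(2*t), 4*t*exp(2*t), -4*t*exp(2*t)]
  [0, exp(2*t), 0]
  [t*exp(2*t), -2*t*exp(2*t), 2*t*exp(2*t) + exp(2*t)]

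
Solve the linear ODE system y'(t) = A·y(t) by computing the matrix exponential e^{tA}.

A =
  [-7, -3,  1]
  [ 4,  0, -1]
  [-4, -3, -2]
e^{tA} =
  [-4*t*exp(-3*t) + exp(-3*t), -3*t*exp(-3*t), t*exp(-3*t)]
  [4*t*exp(-3*t), 3*t*exp(-3*t) + exp(-3*t), -t*exp(-3*t)]
  [-4*t*exp(-3*t), -3*t*exp(-3*t), t*exp(-3*t) + exp(-3*t)]

Strategy: write A = P · J · P⁻¹ where J is a Jordan canonical form, so e^{tA} = P · e^{tJ} · P⁻¹, and e^{tJ} can be computed block-by-block.

A has Jordan form
J =
  [-3,  1,  0]
  [ 0, -3,  0]
  [ 0,  0, -3]
(up to reordering of blocks).

Per-block formulas:
  For a 2×2 Jordan block J_2(-3): exp(t · J_2(-3)) = e^(-3t)·(I + t·N), where N is the 2×2 nilpotent shift.
  For a 1×1 block at λ = -3: exp(t · [-3]) = [e^(-3t)].

After assembling e^{tJ} and conjugating by P, we get:

e^{tA} =
  [-4*t*exp(-3*t) + exp(-3*t), -3*t*exp(-3*t), t*exp(-3*t)]
  [4*t*exp(-3*t), 3*t*exp(-3*t) + exp(-3*t), -t*exp(-3*t)]
  [-4*t*exp(-3*t), -3*t*exp(-3*t), t*exp(-3*t) + exp(-3*t)]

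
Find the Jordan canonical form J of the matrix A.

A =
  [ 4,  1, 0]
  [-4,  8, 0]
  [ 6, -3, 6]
J_2(6) ⊕ J_1(6)

The characteristic polynomial is
  det(x·I − A) = x^3 - 18*x^2 + 108*x - 216 = (x - 6)^3

Eigenvalues and multiplicities (the geometric multiplicity of λ is n − rank(A − λI), which equals the number of Jordan blocks for λ):
  λ = 6: algebraic multiplicity = 3, geometric multiplicity = 2

Determining the block sizes for each eigenvalue:
  λ = 6: 2 blocks summing to 3 forces exactly one block of size 2 and the rest size 1 → block sizes [2, 1]

Assembling the blocks gives a Jordan form
J =
  [6, 1, 0]
  [0, 6, 0]
  [0, 0, 6]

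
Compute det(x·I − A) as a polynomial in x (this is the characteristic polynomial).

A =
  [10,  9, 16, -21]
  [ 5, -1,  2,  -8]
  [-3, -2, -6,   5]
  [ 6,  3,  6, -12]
x^4 + 9*x^3 + 27*x^2 + 27*x

Expanding det(x·I − A) (e.g. by cofactor expansion or by noting that A is similar to its Jordan form J, which has the same characteristic polynomial as A) gives
  χ_A(x) = x^4 + 9*x^3 + 27*x^2 + 27*x
which factors as x*(x + 3)^3. The eigenvalues (with algebraic multiplicities) are λ = -3 with multiplicity 3, λ = 0 with multiplicity 1.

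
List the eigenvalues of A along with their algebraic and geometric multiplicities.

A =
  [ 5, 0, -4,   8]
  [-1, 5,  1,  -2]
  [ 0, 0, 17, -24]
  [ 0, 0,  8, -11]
λ = 1: alg = 1, geom = 1; λ = 5: alg = 3, geom = 2

Step 1 — factor the characteristic polynomial to read off the algebraic multiplicities:
  χ_A(x) = (x - 5)^3*(x - 1)

Step 2 — compute geometric multiplicities via the rank-nullity identity g(λ) = n − rank(A − λI):
  rank(A − (1)·I) = 3, so dim ker(A − (1)·I) = n − 3 = 1
  rank(A − (5)·I) = 2, so dim ker(A − (5)·I) = n − 2 = 2

Summary:
  λ = 1: algebraic multiplicity = 1, geometric multiplicity = 1
  λ = 5: algebraic multiplicity = 3, geometric multiplicity = 2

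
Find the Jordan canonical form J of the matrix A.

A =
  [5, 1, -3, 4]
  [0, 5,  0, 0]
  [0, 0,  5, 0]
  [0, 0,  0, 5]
J_2(5) ⊕ J_1(5) ⊕ J_1(5)

The characteristic polynomial is
  det(x·I − A) = x^4 - 20*x^3 + 150*x^2 - 500*x + 625 = (x - 5)^4

Eigenvalues and multiplicities (the geometric multiplicity of λ is n − rank(A − λI), which equals the number of Jordan blocks for λ):
  λ = 5: algebraic multiplicity = 4, geometric multiplicity = 3

Determining the block sizes for each eigenvalue:
  λ = 5: 3 blocks summing to 4 forces exactly one block of size 2 and the rest size 1 → block sizes [2, 1, 1]

Assembling the blocks gives a Jordan form
J =
  [5, 1, 0, 0]
  [0, 5, 0, 0]
  [0, 0, 5, 0]
  [0, 0, 0, 5]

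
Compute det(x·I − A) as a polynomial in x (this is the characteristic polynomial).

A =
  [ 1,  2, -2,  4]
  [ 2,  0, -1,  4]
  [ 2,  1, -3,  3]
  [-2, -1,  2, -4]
x^4 + 6*x^3 + 12*x^2 + 10*x + 3

Expanding det(x·I − A) (e.g. by cofactor expansion or by noting that A is similar to its Jordan form J, which has the same characteristic polynomial as A) gives
  χ_A(x) = x^4 + 6*x^3 + 12*x^2 + 10*x + 3
which factors as (x + 1)^3*(x + 3). The eigenvalues (with algebraic multiplicities) are λ = -3 with multiplicity 1, λ = -1 with multiplicity 3.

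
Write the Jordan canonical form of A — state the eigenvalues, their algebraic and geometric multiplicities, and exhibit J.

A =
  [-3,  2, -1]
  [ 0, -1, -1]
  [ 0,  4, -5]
J_2(-3) ⊕ J_1(-3)

The characteristic polynomial is
  det(x·I − A) = x^3 + 9*x^2 + 27*x + 27 = (x + 3)^3

Eigenvalues and multiplicities (the geometric multiplicity of λ is n − rank(A − λI), which equals the number of Jordan blocks for λ):
  λ = -3: algebraic multiplicity = 3, geometric multiplicity = 2

Determining the block sizes for each eigenvalue:
  λ = -3: 2 blocks summing to 3 forces exactly one block of size 2 and the rest size 1 → block sizes [2, 1]

Assembling the blocks gives a Jordan form
J =
  [-3,  1,  0]
  [ 0, -3,  0]
  [ 0,  0, -3]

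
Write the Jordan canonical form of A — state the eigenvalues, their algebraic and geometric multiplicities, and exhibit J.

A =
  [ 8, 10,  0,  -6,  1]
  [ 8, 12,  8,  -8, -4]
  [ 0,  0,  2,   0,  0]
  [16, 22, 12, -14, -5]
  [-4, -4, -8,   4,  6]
J_2(2) ⊕ J_1(2) ⊕ J_1(4) ⊕ J_1(4)

The characteristic polynomial is
  det(x·I − A) = x^5 - 14*x^4 + 76*x^3 - 200*x^2 + 256*x - 128 = (x - 4)^2*(x - 2)^3

Eigenvalues and multiplicities (the geometric multiplicity of λ is n − rank(A − λI), which equals the number of Jordan blocks for λ):
  λ = 2: algebraic multiplicity = 3, geometric multiplicity = 2
  λ = 4: algebraic multiplicity = 2, geometric multiplicity = 2

Determining the block sizes for each eigenvalue:
  λ = 2: 2 blocks summing to 3 forces exactly one block of size 2 and the rest size 1 → block sizes [2, 1]
  λ = 4: gm = am = 2, so every block has size 1 → block sizes [1, 1]

Assembling the blocks gives a Jordan form
J =
  [2, 1, 0, 0, 0]
  [0, 2, 0, 0, 0]
  [0, 0, 2, 0, 0]
  [0, 0, 0, 4, 0]
  [0, 0, 0, 0, 4]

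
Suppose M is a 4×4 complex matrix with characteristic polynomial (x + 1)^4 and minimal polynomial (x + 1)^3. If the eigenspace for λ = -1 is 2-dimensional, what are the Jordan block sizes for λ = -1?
Block sizes for λ = -1: [3, 1]

Step 1 — from the characteristic polynomial, algebraic multiplicity of λ = -1 is 4. From dim ker(M − (-1)·I) = 2, there are exactly 2 Jordan blocks for λ = -1.
Step 2 — from the minimal polynomial, the factor (x + 1)^3 tells us the largest block for λ = -1 has size 3.
Step 3 — with total size 4, 2 blocks, and largest block 3, the block sizes (in nonincreasing order) are [3, 1].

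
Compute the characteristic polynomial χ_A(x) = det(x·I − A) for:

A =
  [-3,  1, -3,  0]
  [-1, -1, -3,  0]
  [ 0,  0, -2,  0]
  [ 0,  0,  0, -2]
x^4 + 8*x^3 + 24*x^2 + 32*x + 16

Expanding det(x·I − A) (e.g. by cofactor expansion or by noting that A is similar to its Jordan form J, which has the same characteristic polynomial as A) gives
  χ_A(x) = x^4 + 8*x^3 + 24*x^2 + 32*x + 16
which factors as (x + 2)^4. The eigenvalues (with algebraic multiplicities) are λ = -2 with multiplicity 4.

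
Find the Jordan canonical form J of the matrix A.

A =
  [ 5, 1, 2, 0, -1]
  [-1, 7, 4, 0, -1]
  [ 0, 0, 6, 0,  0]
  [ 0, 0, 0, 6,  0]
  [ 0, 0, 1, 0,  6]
J_3(6) ⊕ J_1(6) ⊕ J_1(6)

The characteristic polynomial is
  det(x·I − A) = x^5 - 30*x^4 + 360*x^3 - 2160*x^2 + 6480*x - 7776 = (x - 6)^5

Eigenvalues and multiplicities (the geometric multiplicity of λ is n − rank(A − λI), which equals the number of Jordan blocks for λ):
  λ = 6: algebraic multiplicity = 5, geometric multiplicity = 3

Determining the block sizes for each eigenvalue:
  λ = 6: with am = 5 and gm = 3, the partition is not yet determined (e.g. several partitions of 5 into 3 parts exist). Let N = A − (6)·I. Computing rank(N^1) = 2, rank(N^2) = 1, rank(N^3) = 0; the number of blocks of size ≥ j is rank(N^{j−1}) − rank(N^j), giving [3, 1, 1]. So we have 1 block(s) of size 3, 2 block(s) of size 1 → block sizes [3, 1, 1]

Assembling the blocks gives a Jordan form
J =
  [6, 1, 0, 0, 0]
  [0, 6, 1, 0, 0]
  [0, 0, 6, 0, 0]
  [0, 0, 0, 6, 0]
  [0, 0, 0, 0, 6]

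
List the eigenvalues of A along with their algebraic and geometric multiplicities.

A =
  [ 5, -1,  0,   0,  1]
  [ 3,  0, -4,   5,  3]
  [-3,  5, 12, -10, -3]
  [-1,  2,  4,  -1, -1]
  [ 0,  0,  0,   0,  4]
λ = 4: alg = 5, geom = 3

Step 1 — factor the characteristic polynomial to read off the algebraic multiplicities:
  χ_A(x) = (x - 4)^5

Step 2 — compute geometric multiplicities via the rank-nullity identity g(λ) = n − rank(A − λI):
  rank(A − (4)·I) = 2, so dim ker(A − (4)·I) = n − 2 = 3

Summary:
  λ = 4: algebraic multiplicity = 5, geometric multiplicity = 3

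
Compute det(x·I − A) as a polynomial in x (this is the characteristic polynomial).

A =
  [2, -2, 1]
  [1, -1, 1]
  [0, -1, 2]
x^3 - 3*x^2 + 3*x - 1

Expanding det(x·I − A) (e.g. by cofactor expansion or by noting that A is similar to its Jordan form J, which has the same characteristic polynomial as A) gives
  χ_A(x) = x^3 - 3*x^2 + 3*x - 1
which factors as (x - 1)^3. The eigenvalues (with algebraic multiplicities) are λ = 1 with multiplicity 3.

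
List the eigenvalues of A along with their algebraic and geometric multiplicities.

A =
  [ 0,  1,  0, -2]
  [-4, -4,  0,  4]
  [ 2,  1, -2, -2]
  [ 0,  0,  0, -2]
λ = -2: alg = 4, geom = 3

Step 1 — factor the characteristic polynomial to read off the algebraic multiplicities:
  χ_A(x) = (x + 2)^4

Step 2 — compute geometric multiplicities via the rank-nullity identity g(λ) = n − rank(A − λI):
  rank(A − (-2)·I) = 1, so dim ker(A − (-2)·I) = n − 1 = 3

Summary:
  λ = -2: algebraic multiplicity = 4, geometric multiplicity = 3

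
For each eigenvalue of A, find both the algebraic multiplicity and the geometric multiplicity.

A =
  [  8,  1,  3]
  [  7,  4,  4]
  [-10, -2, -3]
λ = 3: alg = 3, geom = 1

Step 1 — factor the characteristic polynomial to read off the algebraic multiplicities:
  χ_A(x) = (x - 3)^3

Step 2 — compute geometric multiplicities via the rank-nullity identity g(λ) = n − rank(A − λI):
  rank(A − (3)·I) = 2, so dim ker(A − (3)·I) = n − 2 = 1

Summary:
  λ = 3: algebraic multiplicity = 3, geometric multiplicity = 1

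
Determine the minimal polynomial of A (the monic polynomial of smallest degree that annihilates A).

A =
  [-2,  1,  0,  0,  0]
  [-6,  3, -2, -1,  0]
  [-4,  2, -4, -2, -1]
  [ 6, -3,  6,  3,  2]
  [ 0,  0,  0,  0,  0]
x^3

The characteristic polynomial is χ_A(x) = x^5, so the eigenvalues are known. The minimal polynomial is
  m_A(x) = Π_λ (x − λ)^{k_λ}
where k_λ is the size of the *largest* Jordan block for λ (equivalently, the smallest k with (A − λI)^k v = 0 for every generalised eigenvector v of λ).

  λ = 0: largest Jordan block has size 3, contributing (x − 0)^3

So m_A(x) = x^3 = x^3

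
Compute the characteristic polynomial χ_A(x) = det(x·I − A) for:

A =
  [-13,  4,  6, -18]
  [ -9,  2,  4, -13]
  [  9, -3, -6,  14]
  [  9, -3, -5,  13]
x^4 + 4*x^3 + 6*x^2 + 4*x + 1

Expanding det(x·I − A) (e.g. by cofactor expansion or by noting that A is similar to its Jordan form J, which has the same characteristic polynomial as A) gives
  χ_A(x) = x^4 + 4*x^3 + 6*x^2 + 4*x + 1
which factors as (x + 1)^4. The eigenvalues (with algebraic multiplicities) are λ = -1 with multiplicity 4.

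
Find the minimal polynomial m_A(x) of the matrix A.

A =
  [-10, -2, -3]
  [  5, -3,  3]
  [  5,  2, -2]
x^2 + 10*x + 25

The characteristic polynomial is χ_A(x) = (x + 5)^3, so the eigenvalues are known. The minimal polynomial is
  m_A(x) = Π_λ (x − λ)^{k_λ}
where k_λ is the size of the *largest* Jordan block for λ (equivalently, the smallest k with (A − λI)^k v = 0 for every generalised eigenvector v of λ).

  λ = -5: largest Jordan block has size 2, contributing (x + 5)^2

So m_A(x) = (x + 5)^2 = x^2 + 10*x + 25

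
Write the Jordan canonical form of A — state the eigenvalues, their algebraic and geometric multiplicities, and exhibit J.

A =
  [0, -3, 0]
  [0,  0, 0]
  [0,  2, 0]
J_2(0) ⊕ J_1(0)

The characteristic polynomial is
  det(x·I − A) = x^3

Eigenvalues and multiplicities (the geometric multiplicity of λ is n − rank(A − λI), which equals the number of Jordan blocks for λ):
  λ = 0: algebraic multiplicity = 3, geometric multiplicity = 2

Determining the block sizes for each eigenvalue:
  λ = 0: 2 blocks summing to 3 forces exactly one block of size 2 and the rest size 1 → block sizes [2, 1]

Assembling the blocks gives a Jordan form
J =
  [0, 1, 0]
  [0, 0, 0]
  [0, 0, 0]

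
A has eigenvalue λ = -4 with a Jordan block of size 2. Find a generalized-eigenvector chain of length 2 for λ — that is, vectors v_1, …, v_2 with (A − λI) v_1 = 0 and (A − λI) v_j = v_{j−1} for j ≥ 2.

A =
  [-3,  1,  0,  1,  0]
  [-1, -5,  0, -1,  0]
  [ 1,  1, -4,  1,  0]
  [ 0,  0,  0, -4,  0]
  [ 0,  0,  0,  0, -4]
A Jordan chain for λ = -4 of length 2:
v_1 = (1, -1, 1, 0, 0)ᵀ
v_2 = (1, 0, 0, 0, 0)ᵀ

Let N = A − (-4)·I. We want v_2 with N^2 v_2 = 0 but N^1 v_2 ≠ 0; then v_{j-1} := N · v_j for j = 2, …, 2.

Pick v_2 = (1, 0, 0, 0, 0)ᵀ.
Then v_1 = N · v_2 = (1, -1, 1, 0, 0)ᵀ.

Sanity check: (A − (-4)·I) v_1 = (0, 0, 0, 0, 0)ᵀ = 0. ✓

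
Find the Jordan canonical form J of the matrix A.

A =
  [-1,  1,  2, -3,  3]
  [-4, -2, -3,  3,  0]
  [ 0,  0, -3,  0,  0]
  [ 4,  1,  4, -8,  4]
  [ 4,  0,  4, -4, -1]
J_3(-3) ⊕ J_2(-3)

The characteristic polynomial is
  det(x·I − A) = x^5 + 15*x^4 + 90*x^3 + 270*x^2 + 405*x + 243 = (x + 3)^5

Eigenvalues and multiplicities (the geometric multiplicity of λ is n − rank(A − λI), which equals the number of Jordan blocks for λ):
  λ = -3: algebraic multiplicity = 5, geometric multiplicity = 2

Determining the block sizes for each eigenvalue:
  λ = -3: with am = 5 and gm = 2, the partition is not yet determined (e.g. several partitions of 5 into 2 parts exist). Let N = A − (-3)·I. Computing rank(N^1) = 3, rank(N^2) = 1, rank(N^3) = 0; the number of blocks of size ≥ j is rank(N^{j−1}) − rank(N^j), giving [2, 2, 1]. So we have 1 block(s) of size 3, 1 block(s) of size 2 → block sizes [3, 2]

Assembling the blocks gives a Jordan form
J =
  [-3,  1,  0,  0,  0]
  [ 0, -3,  1,  0,  0]
  [ 0,  0, -3,  0,  0]
  [ 0,  0,  0, -3,  1]
  [ 0,  0,  0,  0, -3]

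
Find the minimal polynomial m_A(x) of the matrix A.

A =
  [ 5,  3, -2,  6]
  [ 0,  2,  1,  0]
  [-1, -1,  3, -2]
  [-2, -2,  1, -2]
x^3 - 6*x^2 + 12*x - 8

The characteristic polynomial is χ_A(x) = (x - 2)^4, so the eigenvalues are known. The minimal polynomial is
  m_A(x) = Π_λ (x − λ)^{k_λ}
where k_λ is the size of the *largest* Jordan block for λ (equivalently, the smallest k with (A − λI)^k v = 0 for every generalised eigenvector v of λ).

  λ = 2: largest Jordan block has size 3, contributing (x − 2)^3

So m_A(x) = (x - 2)^3 = x^3 - 6*x^2 + 12*x - 8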